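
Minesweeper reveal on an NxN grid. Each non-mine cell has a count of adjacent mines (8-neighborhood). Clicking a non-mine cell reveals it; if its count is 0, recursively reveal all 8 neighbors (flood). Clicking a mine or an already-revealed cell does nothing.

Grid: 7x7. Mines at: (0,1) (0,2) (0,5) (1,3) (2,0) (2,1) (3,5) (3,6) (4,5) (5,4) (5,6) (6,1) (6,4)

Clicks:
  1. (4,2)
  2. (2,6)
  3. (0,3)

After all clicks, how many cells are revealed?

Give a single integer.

Click 1 (4,2) count=0: revealed 17 new [(2,2) (2,3) (2,4) (3,0) (3,1) (3,2) (3,3) (3,4) (4,0) (4,1) (4,2) (4,3) (4,4) (5,0) (5,1) (5,2) (5,3)] -> total=17
Click 2 (2,6) count=2: revealed 1 new [(2,6)] -> total=18
Click 3 (0,3) count=2: revealed 1 new [(0,3)] -> total=19

Answer: 19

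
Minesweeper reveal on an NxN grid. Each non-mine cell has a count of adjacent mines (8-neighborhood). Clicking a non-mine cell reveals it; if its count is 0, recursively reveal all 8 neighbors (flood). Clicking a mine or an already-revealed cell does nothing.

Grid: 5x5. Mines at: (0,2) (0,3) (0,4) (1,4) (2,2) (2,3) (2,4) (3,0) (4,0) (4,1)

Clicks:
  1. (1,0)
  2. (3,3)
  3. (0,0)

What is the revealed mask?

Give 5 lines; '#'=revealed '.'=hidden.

Answer: ##...
##...
##...
...#.
.....

Derivation:
Click 1 (1,0) count=0: revealed 6 new [(0,0) (0,1) (1,0) (1,1) (2,0) (2,1)] -> total=6
Click 2 (3,3) count=3: revealed 1 new [(3,3)] -> total=7
Click 3 (0,0) count=0: revealed 0 new [(none)] -> total=7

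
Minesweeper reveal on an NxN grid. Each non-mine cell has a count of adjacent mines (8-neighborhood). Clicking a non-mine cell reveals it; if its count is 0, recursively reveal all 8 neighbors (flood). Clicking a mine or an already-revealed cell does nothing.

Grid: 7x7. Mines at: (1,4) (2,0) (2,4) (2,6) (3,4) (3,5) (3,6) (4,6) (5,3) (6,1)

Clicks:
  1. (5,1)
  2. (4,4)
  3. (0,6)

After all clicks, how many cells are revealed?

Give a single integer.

Click 1 (5,1) count=1: revealed 1 new [(5,1)] -> total=1
Click 2 (4,4) count=3: revealed 1 new [(4,4)] -> total=2
Click 3 (0,6) count=0: revealed 4 new [(0,5) (0,6) (1,5) (1,6)] -> total=6

Answer: 6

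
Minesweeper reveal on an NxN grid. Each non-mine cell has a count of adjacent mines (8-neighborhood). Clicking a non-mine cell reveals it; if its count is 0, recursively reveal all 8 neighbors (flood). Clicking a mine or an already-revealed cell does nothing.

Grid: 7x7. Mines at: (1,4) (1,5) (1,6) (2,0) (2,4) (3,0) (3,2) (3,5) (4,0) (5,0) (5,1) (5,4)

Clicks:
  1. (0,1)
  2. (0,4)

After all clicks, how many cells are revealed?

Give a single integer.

Click 1 (0,1) count=0: revealed 11 new [(0,0) (0,1) (0,2) (0,3) (1,0) (1,1) (1,2) (1,3) (2,1) (2,2) (2,3)] -> total=11
Click 2 (0,4) count=2: revealed 1 new [(0,4)] -> total=12

Answer: 12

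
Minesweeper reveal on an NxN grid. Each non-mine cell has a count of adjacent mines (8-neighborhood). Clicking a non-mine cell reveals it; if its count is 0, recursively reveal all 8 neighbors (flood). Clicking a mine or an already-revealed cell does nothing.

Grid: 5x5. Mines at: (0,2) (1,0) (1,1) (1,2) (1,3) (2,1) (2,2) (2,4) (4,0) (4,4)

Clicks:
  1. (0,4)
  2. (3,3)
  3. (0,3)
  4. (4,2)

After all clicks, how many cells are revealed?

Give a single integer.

Click 1 (0,4) count=1: revealed 1 new [(0,4)] -> total=1
Click 2 (3,3) count=3: revealed 1 new [(3,3)] -> total=2
Click 3 (0,3) count=3: revealed 1 new [(0,3)] -> total=3
Click 4 (4,2) count=0: revealed 5 new [(3,1) (3,2) (4,1) (4,2) (4,3)] -> total=8

Answer: 8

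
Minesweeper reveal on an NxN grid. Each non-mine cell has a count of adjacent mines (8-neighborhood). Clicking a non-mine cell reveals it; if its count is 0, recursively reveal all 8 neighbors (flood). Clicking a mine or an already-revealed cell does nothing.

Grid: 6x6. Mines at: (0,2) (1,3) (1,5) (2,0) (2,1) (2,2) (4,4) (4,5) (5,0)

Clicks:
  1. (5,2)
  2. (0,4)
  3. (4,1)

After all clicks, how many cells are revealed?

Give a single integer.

Answer: 10

Derivation:
Click 1 (5,2) count=0: revealed 9 new [(3,1) (3,2) (3,3) (4,1) (4,2) (4,3) (5,1) (5,2) (5,3)] -> total=9
Click 2 (0,4) count=2: revealed 1 new [(0,4)] -> total=10
Click 3 (4,1) count=1: revealed 0 new [(none)] -> total=10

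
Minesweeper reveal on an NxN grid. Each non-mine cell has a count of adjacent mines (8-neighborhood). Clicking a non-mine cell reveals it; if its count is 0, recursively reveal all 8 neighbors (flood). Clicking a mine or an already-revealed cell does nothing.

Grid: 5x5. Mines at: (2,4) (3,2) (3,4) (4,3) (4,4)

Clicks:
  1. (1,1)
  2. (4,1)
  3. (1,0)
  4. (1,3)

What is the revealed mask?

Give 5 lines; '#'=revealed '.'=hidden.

Answer: #####
#####
####.
##...
##...

Derivation:
Click 1 (1,1) count=0: revealed 18 new [(0,0) (0,1) (0,2) (0,3) (0,4) (1,0) (1,1) (1,2) (1,3) (1,4) (2,0) (2,1) (2,2) (2,3) (3,0) (3,1) (4,0) (4,1)] -> total=18
Click 2 (4,1) count=1: revealed 0 new [(none)] -> total=18
Click 3 (1,0) count=0: revealed 0 new [(none)] -> total=18
Click 4 (1,3) count=1: revealed 0 new [(none)] -> total=18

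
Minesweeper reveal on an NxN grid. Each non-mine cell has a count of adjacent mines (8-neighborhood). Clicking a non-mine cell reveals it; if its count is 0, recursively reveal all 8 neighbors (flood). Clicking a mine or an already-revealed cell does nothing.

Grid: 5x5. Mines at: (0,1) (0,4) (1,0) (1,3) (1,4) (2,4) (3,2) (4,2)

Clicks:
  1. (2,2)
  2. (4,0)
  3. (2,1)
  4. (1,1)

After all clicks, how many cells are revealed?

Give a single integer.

Answer: 8

Derivation:
Click 1 (2,2) count=2: revealed 1 new [(2,2)] -> total=1
Click 2 (4,0) count=0: revealed 6 new [(2,0) (2,1) (3,0) (3,1) (4,0) (4,1)] -> total=7
Click 3 (2,1) count=2: revealed 0 new [(none)] -> total=7
Click 4 (1,1) count=2: revealed 1 new [(1,1)] -> total=8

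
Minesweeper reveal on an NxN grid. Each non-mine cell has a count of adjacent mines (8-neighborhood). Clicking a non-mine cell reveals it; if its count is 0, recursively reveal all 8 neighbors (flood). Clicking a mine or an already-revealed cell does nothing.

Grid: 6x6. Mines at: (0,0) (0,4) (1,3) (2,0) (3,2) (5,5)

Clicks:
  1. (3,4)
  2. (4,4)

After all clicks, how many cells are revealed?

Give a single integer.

Click 1 (3,4) count=0: revealed 11 new [(1,4) (1,5) (2,3) (2,4) (2,5) (3,3) (3,4) (3,5) (4,3) (4,4) (4,5)] -> total=11
Click 2 (4,4) count=1: revealed 0 new [(none)] -> total=11

Answer: 11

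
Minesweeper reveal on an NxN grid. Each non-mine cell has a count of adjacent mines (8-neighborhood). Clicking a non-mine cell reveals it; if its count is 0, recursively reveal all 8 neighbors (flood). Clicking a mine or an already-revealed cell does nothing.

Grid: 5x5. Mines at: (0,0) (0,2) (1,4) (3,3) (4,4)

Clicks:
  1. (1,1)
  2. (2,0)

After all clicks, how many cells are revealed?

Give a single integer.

Answer: 12

Derivation:
Click 1 (1,1) count=2: revealed 1 new [(1,1)] -> total=1
Click 2 (2,0) count=0: revealed 11 new [(1,0) (1,2) (2,0) (2,1) (2,2) (3,0) (3,1) (3,2) (4,0) (4,1) (4,2)] -> total=12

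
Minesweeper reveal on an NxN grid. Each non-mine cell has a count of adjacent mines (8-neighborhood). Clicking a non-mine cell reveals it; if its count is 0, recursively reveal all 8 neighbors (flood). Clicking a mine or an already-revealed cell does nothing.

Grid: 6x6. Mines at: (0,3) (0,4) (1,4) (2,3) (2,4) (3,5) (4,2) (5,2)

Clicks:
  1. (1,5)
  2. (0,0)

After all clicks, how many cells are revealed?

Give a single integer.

Answer: 17

Derivation:
Click 1 (1,5) count=3: revealed 1 new [(1,5)] -> total=1
Click 2 (0,0) count=0: revealed 16 new [(0,0) (0,1) (0,2) (1,0) (1,1) (1,2) (2,0) (2,1) (2,2) (3,0) (3,1) (3,2) (4,0) (4,1) (5,0) (5,1)] -> total=17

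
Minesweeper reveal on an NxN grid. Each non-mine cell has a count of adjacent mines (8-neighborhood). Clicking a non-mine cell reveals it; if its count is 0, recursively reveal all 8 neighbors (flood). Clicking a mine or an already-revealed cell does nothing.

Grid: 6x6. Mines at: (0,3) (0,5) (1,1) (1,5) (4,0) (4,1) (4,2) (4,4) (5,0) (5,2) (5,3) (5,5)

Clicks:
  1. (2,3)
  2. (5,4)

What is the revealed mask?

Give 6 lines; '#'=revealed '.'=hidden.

Click 1 (2,3) count=0: revealed 9 new [(1,2) (1,3) (1,4) (2,2) (2,3) (2,4) (3,2) (3,3) (3,4)] -> total=9
Click 2 (5,4) count=3: revealed 1 new [(5,4)] -> total=10

Answer: ......
..###.
..###.
..###.
......
....#.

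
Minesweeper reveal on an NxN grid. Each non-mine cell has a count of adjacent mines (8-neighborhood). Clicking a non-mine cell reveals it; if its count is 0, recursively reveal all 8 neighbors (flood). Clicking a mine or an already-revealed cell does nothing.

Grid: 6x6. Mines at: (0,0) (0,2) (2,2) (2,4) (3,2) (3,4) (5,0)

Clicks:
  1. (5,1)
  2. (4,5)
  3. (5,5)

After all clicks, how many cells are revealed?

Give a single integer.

Click 1 (5,1) count=1: revealed 1 new [(5,1)] -> total=1
Click 2 (4,5) count=1: revealed 1 new [(4,5)] -> total=2
Click 3 (5,5) count=0: revealed 8 new [(4,1) (4,2) (4,3) (4,4) (5,2) (5,3) (5,4) (5,5)] -> total=10

Answer: 10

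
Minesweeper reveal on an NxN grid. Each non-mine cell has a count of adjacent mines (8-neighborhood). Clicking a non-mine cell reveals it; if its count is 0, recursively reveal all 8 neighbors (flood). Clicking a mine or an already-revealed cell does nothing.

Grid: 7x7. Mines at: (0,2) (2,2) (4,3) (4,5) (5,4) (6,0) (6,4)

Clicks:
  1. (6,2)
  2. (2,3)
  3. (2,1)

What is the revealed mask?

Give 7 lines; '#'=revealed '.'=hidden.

Click 1 (6,2) count=0: revealed 6 new [(5,1) (5,2) (5,3) (6,1) (6,2) (6,3)] -> total=6
Click 2 (2,3) count=1: revealed 1 new [(2,3)] -> total=7
Click 3 (2,1) count=1: revealed 1 new [(2,1)] -> total=8

Answer: .......
.......
.#.#...
.......
.......
.###...
.###...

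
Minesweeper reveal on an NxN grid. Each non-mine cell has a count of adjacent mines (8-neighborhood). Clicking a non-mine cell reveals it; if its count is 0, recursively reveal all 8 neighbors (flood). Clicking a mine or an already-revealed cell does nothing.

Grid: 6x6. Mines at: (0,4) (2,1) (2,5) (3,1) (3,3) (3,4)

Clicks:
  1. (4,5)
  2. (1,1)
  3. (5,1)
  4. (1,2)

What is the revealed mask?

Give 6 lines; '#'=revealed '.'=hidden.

Click 1 (4,5) count=1: revealed 1 new [(4,5)] -> total=1
Click 2 (1,1) count=1: revealed 1 new [(1,1)] -> total=2
Click 3 (5,1) count=0: revealed 11 new [(4,0) (4,1) (4,2) (4,3) (4,4) (5,0) (5,1) (5,2) (5,3) (5,4) (5,5)] -> total=13
Click 4 (1,2) count=1: revealed 1 new [(1,2)] -> total=14

Answer: ......
.##...
......
......
######
######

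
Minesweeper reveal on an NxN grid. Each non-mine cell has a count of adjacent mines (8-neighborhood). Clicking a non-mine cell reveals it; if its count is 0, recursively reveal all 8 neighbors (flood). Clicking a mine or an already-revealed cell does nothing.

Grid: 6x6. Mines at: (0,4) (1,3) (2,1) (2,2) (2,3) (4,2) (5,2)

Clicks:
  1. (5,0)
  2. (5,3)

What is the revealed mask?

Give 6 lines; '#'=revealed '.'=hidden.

Answer: ......
......
......
##....
##....
##.#..

Derivation:
Click 1 (5,0) count=0: revealed 6 new [(3,0) (3,1) (4,0) (4,1) (5,0) (5,1)] -> total=6
Click 2 (5,3) count=2: revealed 1 new [(5,3)] -> total=7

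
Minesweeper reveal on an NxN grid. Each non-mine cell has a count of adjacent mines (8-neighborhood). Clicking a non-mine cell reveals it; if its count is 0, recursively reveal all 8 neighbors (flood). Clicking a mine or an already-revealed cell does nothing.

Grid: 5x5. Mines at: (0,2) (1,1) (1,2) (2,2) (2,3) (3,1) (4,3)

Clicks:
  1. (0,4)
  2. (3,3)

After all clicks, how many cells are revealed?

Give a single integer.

Click 1 (0,4) count=0: revealed 4 new [(0,3) (0,4) (1,3) (1,4)] -> total=4
Click 2 (3,3) count=3: revealed 1 new [(3,3)] -> total=5

Answer: 5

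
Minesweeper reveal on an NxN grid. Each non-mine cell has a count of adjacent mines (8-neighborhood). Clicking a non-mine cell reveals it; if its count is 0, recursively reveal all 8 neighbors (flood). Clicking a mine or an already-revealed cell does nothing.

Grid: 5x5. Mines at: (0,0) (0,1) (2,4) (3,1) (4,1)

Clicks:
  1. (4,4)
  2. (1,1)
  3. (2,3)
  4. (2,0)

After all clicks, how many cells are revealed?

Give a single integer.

Click 1 (4,4) count=0: revealed 6 new [(3,2) (3,3) (3,4) (4,2) (4,3) (4,4)] -> total=6
Click 2 (1,1) count=2: revealed 1 new [(1,1)] -> total=7
Click 3 (2,3) count=1: revealed 1 new [(2,3)] -> total=8
Click 4 (2,0) count=1: revealed 1 new [(2,0)] -> total=9

Answer: 9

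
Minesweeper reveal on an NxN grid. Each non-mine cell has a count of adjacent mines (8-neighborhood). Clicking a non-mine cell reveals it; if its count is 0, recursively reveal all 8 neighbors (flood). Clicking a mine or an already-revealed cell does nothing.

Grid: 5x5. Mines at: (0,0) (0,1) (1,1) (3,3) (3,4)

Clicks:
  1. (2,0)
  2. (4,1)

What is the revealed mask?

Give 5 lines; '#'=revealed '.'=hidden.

Click 1 (2,0) count=1: revealed 1 new [(2,0)] -> total=1
Click 2 (4,1) count=0: revealed 8 new [(2,1) (2,2) (3,0) (3,1) (3,2) (4,0) (4,1) (4,2)] -> total=9

Answer: .....
.....
###..
###..
###..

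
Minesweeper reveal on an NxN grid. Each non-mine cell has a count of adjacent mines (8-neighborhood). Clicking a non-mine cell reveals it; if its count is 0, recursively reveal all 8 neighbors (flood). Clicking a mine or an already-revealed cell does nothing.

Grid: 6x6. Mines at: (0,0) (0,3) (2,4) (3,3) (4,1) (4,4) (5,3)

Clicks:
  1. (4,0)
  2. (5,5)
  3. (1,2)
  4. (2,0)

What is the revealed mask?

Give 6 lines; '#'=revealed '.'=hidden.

Answer: ......
###...
###...
###...
#.....
.....#

Derivation:
Click 1 (4,0) count=1: revealed 1 new [(4,0)] -> total=1
Click 2 (5,5) count=1: revealed 1 new [(5,5)] -> total=2
Click 3 (1,2) count=1: revealed 1 new [(1,2)] -> total=3
Click 4 (2,0) count=0: revealed 8 new [(1,0) (1,1) (2,0) (2,1) (2,2) (3,0) (3,1) (3,2)] -> total=11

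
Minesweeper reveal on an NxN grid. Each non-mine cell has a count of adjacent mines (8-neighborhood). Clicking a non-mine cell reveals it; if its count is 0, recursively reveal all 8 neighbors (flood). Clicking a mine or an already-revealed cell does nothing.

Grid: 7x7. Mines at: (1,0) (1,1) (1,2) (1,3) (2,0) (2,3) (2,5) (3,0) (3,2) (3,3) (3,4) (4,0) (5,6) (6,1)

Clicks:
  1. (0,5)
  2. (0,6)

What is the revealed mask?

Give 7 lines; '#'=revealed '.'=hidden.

Answer: ....###
....###
.......
.......
.......
.......
.......

Derivation:
Click 1 (0,5) count=0: revealed 6 new [(0,4) (0,5) (0,6) (1,4) (1,5) (1,6)] -> total=6
Click 2 (0,6) count=0: revealed 0 new [(none)] -> total=6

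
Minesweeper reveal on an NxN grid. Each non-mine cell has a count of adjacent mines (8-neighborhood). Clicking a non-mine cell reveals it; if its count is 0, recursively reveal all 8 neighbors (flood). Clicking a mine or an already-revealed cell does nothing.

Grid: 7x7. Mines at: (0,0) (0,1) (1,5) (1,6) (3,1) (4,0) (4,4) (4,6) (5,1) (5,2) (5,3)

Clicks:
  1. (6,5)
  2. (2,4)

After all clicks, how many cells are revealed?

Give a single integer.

Click 1 (6,5) count=0: revealed 6 new [(5,4) (5,5) (5,6) (6,4) (6,5) (6,6)] -> total=6
Click 2 (2,4) count=1: revealed 1 new [(2,4)] -> total=7

Answer: 7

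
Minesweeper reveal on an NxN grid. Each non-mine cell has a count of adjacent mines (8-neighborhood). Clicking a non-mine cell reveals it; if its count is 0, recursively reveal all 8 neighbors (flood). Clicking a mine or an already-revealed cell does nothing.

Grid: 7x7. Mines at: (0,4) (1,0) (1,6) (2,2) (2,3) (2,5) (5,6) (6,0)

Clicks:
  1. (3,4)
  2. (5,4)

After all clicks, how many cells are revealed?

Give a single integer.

Answer: 25

Derivation:
Click 1 (3,4) count=2: revealed 1 new [(3,4)] -> total=1
Click 2 (5,4) count=0: revealed 24 new [(2,0) (2,1) (3,0) (3,1) (3,2) (3,3) (3,5) (4,0) (4,1) (4,2) (4,3) (4,4) (4,5) (5,0) (5,1) (5,2) (5,3) (5,4) (5,5) (6,1) (6,2) (6,3) (6,4) (6,5)] -> total=25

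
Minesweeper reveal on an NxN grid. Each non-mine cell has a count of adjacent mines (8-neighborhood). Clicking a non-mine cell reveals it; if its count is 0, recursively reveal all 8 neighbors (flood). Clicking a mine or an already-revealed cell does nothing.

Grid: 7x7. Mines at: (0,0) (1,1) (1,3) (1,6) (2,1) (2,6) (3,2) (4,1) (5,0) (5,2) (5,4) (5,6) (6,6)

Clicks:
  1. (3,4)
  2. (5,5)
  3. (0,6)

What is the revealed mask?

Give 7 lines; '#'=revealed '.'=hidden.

Click 1 (3,4) count=0: revealed 9 new [(2,3) (2,4) (2,5) (3,3) (3,4) (3,5) (4,3) (4,4) (4,5)] -> total=9
Click 2 (5,5) count=3: revealed 1 new [(5,5)] -> total=10
Click 3 (0,6) count=1: revealed 1 new [(0,6)] -> total=11

Answer: ......#
.......
...###.
...###.
...###.
.....#.
.......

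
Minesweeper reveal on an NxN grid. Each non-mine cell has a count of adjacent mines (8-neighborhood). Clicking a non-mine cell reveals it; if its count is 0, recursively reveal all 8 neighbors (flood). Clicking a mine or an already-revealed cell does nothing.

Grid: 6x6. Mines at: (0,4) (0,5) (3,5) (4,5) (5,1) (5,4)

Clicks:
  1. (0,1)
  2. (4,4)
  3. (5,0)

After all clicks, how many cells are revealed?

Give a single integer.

Click 1 (0,1) count=0: revealed 24 new [(0,0) (0,1) (0,2) (0,3) (1,0) (1,1) (1,2) (1,3) (1,4) (2,0) (2,1) (2,2) (2,3) (2,4) (3,0) (3,1) (3,2) (3,3) (3,4) (4,0) (4,1) (4,2) (4,3) (4,4)] -> total=24
Click 2 (4,4) count=3: revealed 0 new [(none)] -> total=24
Click 3 (5,0) count=1: revealed 1 new [(5,0)] -> total=25

Answer: 25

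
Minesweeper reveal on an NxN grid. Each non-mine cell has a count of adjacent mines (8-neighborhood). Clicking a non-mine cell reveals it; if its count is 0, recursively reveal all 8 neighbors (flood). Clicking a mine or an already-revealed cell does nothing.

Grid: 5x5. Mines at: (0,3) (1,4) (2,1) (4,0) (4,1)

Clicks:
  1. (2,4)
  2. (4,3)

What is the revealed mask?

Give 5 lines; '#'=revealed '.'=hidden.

Click 1 (2,4) count=1: revealed 1 new [(2,4)] -> total=1
Click 2 (4,3) count=0: revealed 8 new [(2,2) (2,3) (3,2) (3,3) (3,4) (4,2) (4,3) (4,4)] -> total=9

Answer: .....
.....
..###
..###
..###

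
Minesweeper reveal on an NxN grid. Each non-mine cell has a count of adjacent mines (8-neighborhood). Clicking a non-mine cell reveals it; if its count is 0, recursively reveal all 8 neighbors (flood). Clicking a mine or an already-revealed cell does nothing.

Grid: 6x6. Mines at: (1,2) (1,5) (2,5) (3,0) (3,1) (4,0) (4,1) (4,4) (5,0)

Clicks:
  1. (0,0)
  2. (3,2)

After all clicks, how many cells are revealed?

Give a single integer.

Answer: 7

Derivation:
Click 1 (0,0) count=0: revealed 6 new [(0,0) (0,1) (1,0) (1,1) (2,0) (2,1)] -> total=6
Click 2 (3,2) count=2: revealed 1 new [(3,2)] -> total=7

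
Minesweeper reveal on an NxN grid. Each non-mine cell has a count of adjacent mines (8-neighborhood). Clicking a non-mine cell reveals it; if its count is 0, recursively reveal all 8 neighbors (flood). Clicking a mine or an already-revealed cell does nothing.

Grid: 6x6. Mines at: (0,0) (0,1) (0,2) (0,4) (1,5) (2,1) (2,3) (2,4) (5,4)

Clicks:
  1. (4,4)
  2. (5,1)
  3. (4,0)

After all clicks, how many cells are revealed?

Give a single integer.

Answer: 13

Derivation:
Click 1 (4,4) count=1: revealed 1 new [(4,4)] -> total=1
Click 2 (5,1) count=0: revealed 12 new [(3,0) (3,1) (3,2) (3,3) (4,0) (4,1) (4,2) (4,3) (5,0) (5,1) (5,2) (5,3)] -> total=13
Click 3 (4,0) count=0: revealed 0 new [(none)] -> total=13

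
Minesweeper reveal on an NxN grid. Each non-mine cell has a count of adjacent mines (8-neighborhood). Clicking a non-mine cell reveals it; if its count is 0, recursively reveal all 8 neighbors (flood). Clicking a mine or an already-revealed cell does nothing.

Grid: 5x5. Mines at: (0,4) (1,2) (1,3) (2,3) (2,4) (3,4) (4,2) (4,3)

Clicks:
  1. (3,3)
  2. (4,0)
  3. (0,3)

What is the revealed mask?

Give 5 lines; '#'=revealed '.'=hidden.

Answer: ##.#.
##...
##...
##.#.
##...

Derivation:
Click 1 (3,3) count=5: revealed 1 new [(3,3)] -> total=1
Click 2 (4,0) count=0: revealed 10 new [(0,0) (0,1) (1,0) (1,1) (2,0) (2,1) (3,0) (3,1) (4,0) (4,1)] -> total=11
Click 3 (0,3) count=3: revealed 1 new [(0,3)] -> total=12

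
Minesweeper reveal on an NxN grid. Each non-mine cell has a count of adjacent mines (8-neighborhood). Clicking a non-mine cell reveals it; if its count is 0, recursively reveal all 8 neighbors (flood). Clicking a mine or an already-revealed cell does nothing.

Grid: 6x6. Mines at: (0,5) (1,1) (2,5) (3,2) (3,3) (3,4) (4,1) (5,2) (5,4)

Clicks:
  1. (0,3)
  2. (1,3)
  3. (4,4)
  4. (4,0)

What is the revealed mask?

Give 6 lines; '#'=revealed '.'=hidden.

Click 1 (0,3) count=0: revealed 9 new [(0,2) (0,3) (0,4) (1,2) (1,3) (1,4) (2,2) (2,3) (2,4)] -> total=9
Click 2 (1,3) count=0: revealed 0 new [(none)] -> total=9
Click 3 (4,4) count=3: revealed 1 new [(4,4)] -> total=10
Click 4 (4,0) count=1: revealed 1 new [(4,0)] -> total=11

Answer: ..###.
..###.
..###.
......
#...#.
......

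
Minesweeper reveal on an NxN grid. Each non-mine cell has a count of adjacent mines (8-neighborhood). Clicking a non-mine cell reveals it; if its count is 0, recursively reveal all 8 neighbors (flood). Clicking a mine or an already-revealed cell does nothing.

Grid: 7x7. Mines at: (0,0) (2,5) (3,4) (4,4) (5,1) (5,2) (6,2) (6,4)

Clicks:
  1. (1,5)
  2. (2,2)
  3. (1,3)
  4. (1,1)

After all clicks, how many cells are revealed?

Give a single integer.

Answer: 26

Derivation:
Click 1 (1,5) count=1: revealed 1 new [(1,5)] -> total=1
Click 2 (2,2) count=0: revealed 25 new [(0,1) (0,2) (0,3) (0,4) (0,5) (0,6) (1,0) (1,1) (1,2) (1,3) (1,4) (1,6) (2,0) (2,1) (2,2) (2,3) (2,4) (3,0) (3,1) (3,2) (3,3) (4,0) (4,1) (4,2) (4,3)] -> total=26
Click 3 (1,3) count=0: revealed 0 new [(none)] -> total=26
Click 4 (1,1) count=1: revealed 0 new [(none)] -> total=26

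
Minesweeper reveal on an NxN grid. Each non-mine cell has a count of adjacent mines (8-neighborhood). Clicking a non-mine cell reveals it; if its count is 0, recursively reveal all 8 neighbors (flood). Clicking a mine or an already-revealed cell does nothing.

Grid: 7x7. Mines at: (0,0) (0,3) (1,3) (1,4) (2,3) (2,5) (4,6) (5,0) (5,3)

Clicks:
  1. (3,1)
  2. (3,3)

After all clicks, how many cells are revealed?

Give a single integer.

Click 1 (3,1) count=0: revealed 12 new [(1,0) (1,1) (1,2) (2,0) (2,1) (2,2) (3,0) (3,1) (3,2) (4,0) (4,1) (4,2)] -> total=12
Click 2 (3,3) count=1: revealed 1 new [(3,3)] -> total=13

Answer: 13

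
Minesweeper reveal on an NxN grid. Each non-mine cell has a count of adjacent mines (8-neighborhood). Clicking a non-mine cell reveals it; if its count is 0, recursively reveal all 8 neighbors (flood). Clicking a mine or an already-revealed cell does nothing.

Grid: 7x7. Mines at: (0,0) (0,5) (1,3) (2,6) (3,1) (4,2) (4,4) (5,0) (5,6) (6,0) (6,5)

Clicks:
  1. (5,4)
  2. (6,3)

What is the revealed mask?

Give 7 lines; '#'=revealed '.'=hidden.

Answer: .......
.......
.......
.......
.......
.####..
.####..

Derivation:
Click 1 (5,4) count=2: revealed 1 new [(5,4)] -> total=1
Click 2 (6,3) count=0: revealed 7 new [(5,1) (5,2) (5,3) (6,1) (6,2) (6,3) (6,4)] -> total=8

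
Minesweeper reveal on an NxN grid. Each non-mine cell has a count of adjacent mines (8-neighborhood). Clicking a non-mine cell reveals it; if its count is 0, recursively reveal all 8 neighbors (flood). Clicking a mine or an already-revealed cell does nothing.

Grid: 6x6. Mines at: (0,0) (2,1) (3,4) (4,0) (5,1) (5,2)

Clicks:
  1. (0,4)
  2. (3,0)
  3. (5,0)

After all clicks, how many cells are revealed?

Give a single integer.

Click 1 (0,4) count=0: revealed 14 new [(0,1) (0,2) (0,3) (0,4) (0,5) (1,1) (1,2) (1,3) (1,4) (1,5) (2,2) (2,3) (2,4) (2,5)] -> total=14
Click 2 (3,0) count=2: revealed 1 new [(3,0)] -> total=15
Click 3 (5,0) count=2: revealed 1 new [(5,0)] -> total=16

Answer: 16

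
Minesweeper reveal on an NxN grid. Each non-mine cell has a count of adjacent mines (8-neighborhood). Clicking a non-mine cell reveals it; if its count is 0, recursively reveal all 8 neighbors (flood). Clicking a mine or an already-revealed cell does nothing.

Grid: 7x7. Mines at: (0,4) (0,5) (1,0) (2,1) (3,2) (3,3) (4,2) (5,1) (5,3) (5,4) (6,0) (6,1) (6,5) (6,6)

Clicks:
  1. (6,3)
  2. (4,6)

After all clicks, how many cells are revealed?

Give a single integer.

Click 1 (6,3) count=2: revealed 1 new [(6,3)] -> total=1
Click 2 (4,6) count=0: revealed 14 new [(1,4) (1,5) (1,6) (2,4) (2,5) (2,6) (3,4) (3,5) (3,6) (4,4) (4,5) (4,6) (5,5) (5,6)] -> total=15

Answer: 15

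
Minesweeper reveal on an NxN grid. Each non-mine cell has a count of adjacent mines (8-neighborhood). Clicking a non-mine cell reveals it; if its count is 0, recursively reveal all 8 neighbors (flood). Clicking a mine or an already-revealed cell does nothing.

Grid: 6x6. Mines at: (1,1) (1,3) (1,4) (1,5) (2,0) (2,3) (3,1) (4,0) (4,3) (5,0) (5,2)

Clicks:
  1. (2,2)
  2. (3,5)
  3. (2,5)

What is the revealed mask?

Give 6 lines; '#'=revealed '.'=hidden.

Click 1 (2,2) count=4: revealed 1 new [(2,2)] -> total=1
Click 2 (3,5) count=0: revealed 8 new [(2,4) (2,5) (3,4) (3,5) (4,4) (4,5) (5,4) (5,5)] -> total=9
Click 3 (2,5) count=2: revealed 0 new [(none)] -> total=9

Answer: ......
......
..#.##
....##
....##
....##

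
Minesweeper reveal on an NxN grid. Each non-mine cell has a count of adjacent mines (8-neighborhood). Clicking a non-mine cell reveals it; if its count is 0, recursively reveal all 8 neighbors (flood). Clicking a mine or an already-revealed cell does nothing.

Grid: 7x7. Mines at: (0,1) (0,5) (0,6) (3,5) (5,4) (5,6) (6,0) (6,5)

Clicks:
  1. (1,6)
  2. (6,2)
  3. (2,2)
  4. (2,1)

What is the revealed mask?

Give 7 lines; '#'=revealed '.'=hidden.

Answer: ..###..
#####.#
#####..
#####..
#####..
####...
.###...

Derivation:
Click 1 (1,6) count=2: revealed 1 new [(1,6)] -> total=1
Click 2 (6,2) count=0: revealed 30 new [(0,2) (0,3) (0,4) (1,0) (1,1) (1,2) (1,3) (1,4) (2,0) (2,1) (2,2) (2,3) (2,4) (3,0) (3,1) (3,2) (3,3) (3,4) (4,0) (4,1) (4,2) (4,3) (4,4) (5,0) (5,1) (5,2) (5,3) (6,1) (6,2) (6,3)] -> total=31
Click 3 (2,2) count=0: revealed 0 new [(none)] -> total=31
Click 4 (2,1) count=0: revealed 0 new [(none)] -> total=31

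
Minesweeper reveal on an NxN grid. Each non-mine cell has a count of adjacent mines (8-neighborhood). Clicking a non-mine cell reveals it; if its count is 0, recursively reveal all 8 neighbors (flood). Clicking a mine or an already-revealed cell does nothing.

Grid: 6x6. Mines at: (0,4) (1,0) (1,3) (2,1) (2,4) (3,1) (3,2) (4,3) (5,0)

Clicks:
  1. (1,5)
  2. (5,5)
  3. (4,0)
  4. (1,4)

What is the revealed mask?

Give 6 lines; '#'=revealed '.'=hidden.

Click 1 (1,5) count=2: revealed 1 new [(1,5)] -> total=1
Click 2 (5,5) count=0: revealed 6 new [(3,4) (3,5) (4,4) (4,5) (5,4) (5,5)] -> total=7
Click 3 (4,0) count=2: revealed 1 new [(4,0)] -> total=8
Click 4 (1,4) count=3: revealed 1 new [(1,4)] -> total=9

Answer: ......
....##
......
....##
#...##
....##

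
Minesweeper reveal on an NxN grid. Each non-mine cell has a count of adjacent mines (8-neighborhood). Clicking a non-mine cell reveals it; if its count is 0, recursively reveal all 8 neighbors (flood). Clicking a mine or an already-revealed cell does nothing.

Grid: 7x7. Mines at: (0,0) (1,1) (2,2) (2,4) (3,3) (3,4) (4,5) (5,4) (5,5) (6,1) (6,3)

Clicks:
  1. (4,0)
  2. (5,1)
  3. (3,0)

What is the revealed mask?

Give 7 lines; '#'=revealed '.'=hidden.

Answer: .......
.......
##.....
###....
###....
###....
.......

Derivation:
Click 1 (4,0) count=0: revealed 11 new [(2,0) (2,1) (3,0) (3,1) (3,2) (4,0) (4,1) (4,2) (5,0) (5,1) (5,2)] -> total=11
Click 2 (5,1) count=1: revealed 0 new [(none)] -> total=11
Click 3 (3,0) count=0: revealed 0 new [(none)] -> total=11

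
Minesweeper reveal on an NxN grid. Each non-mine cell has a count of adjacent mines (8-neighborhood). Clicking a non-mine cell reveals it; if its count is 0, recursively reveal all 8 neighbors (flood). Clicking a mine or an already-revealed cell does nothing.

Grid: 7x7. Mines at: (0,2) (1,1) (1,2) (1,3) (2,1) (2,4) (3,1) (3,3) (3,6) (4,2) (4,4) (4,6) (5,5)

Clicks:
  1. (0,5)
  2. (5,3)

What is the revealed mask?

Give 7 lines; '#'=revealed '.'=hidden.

Answer: ....###
....###
.....##
.......
.......
...#...
.......

Derivation:
Click 1 (0,5) count=0: revealed 8 new [(0,4) (0,5) (0,6) (1,4) (1,5) (1,6) (2,5) (2,6)] -> total=8
Click 2 (5,3) count=2: revealed 1 new [(5,3)] -> total=9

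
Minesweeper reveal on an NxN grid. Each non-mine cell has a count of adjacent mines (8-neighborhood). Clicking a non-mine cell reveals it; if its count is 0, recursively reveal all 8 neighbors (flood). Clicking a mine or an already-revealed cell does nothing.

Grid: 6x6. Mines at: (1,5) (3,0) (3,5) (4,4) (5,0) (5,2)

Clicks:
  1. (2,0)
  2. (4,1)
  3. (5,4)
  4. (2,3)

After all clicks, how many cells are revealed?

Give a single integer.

Click 1 (2,0) count=1: revealed 1 new [(2,0)] -> total=1
Click 2 (4,1) count=3: revealed 1 new [(4,1)] -> total=2
Click 3 (5,4) count=1: revealed 1 new [(5,4)] -> total=3
Click 4 (2,3) count=0: revealed 20 new [(0,0) (0,1) (0,2) (0,3) (0,4) (1,0) (1,1) (1,2) (1,3) (1,4) (2,1) (2,2) (2,3) (2,4) (3,1) (3,2) (3,3) (3,4) (4,2) (4,3)] -> total=23

Answer: 23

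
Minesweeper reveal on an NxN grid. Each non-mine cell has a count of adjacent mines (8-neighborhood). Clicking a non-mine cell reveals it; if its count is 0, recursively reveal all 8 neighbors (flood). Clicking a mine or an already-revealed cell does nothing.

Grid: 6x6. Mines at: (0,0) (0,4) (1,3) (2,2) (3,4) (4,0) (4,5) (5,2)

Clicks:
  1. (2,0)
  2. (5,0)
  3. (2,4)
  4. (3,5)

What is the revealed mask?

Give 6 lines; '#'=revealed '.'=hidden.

Answer: ......
##....
##..#.
##...#
......
#.....

Derivation:
Click 1 (2,0) count=0: revealed 6 new [(1,0) (1,1) (2,0) (2,1) (3,0) (3,1)] -> total=6
Click 2 (5,0) count=1: revealed 1 new [(5,0)] -> total=7
Click 3 (2,4) count=2: revealed 1 new [(2,4)] -> total=8
Click 4 (3,5) count=2: revealed 1 new [(3,5)] -> total=9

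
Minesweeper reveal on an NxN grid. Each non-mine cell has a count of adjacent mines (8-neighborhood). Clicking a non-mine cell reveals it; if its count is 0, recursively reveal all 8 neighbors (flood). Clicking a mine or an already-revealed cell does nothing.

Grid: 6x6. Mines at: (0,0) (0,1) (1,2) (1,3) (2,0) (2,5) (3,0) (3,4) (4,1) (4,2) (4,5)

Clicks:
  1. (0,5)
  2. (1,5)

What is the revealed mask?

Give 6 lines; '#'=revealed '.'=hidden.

Answer: ....##
....##
......
......
......
......

Derivation:
Click 1 (0,5) count=0: revealed 4 new [(0,4) (0,5) (1,4) (1,5)] -> total=4
Click 2 (1,5) count=1: revealed 0 new [(none)] -> total=4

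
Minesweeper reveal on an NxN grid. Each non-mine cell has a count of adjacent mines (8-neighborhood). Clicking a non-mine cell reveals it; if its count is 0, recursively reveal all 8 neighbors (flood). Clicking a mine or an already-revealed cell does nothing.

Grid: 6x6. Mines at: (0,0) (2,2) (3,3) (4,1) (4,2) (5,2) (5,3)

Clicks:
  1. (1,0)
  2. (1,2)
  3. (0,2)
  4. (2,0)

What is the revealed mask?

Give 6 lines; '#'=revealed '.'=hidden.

Click 1 (1,0) count=1: revealed 1 new [(1,0)] -> total=1
Click 2 (1,2) count=1: revealed 1 new [(1,2)] -> total=2
Click 3 (0,2) count=0: revealed 18 new [(0,1) (0,2) (0,3) (0,4) (0,5) (1,1) (1,3) (1,4) (1,5) (2,3) (2,4) (2,5) (3,4) (3,5) (4,4) (4,5) (5,4) (5,5)] -> total=20
Click 4 (2,0) count=0: revealed 4 new [(2,0) (2,1) (3,0) (3,1)] -> total=24

Answer: .#####
######
##.###
##..##
....##
....##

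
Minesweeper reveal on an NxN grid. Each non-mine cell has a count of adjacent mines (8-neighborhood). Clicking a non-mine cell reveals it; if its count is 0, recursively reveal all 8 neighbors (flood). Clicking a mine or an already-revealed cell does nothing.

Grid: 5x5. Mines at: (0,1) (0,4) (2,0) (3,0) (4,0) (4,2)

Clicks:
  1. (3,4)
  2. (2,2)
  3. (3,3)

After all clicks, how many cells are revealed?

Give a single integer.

Click 1 (3,4) count=0: revealed 14 new [(1,1) (1,2) (1,3) (1,4) (2,1) (2,2) (2,3) (2,4) (3,1) (3,2) (3,3) (3,4) (4,3) (4,4)] -> total=14
Click 2 (2,2) count=0: revealed 0 new [(none)] -> total=14
Click 3 (3,3) count=1: revealed 0 new [(none)] -> total=14

Answer: 14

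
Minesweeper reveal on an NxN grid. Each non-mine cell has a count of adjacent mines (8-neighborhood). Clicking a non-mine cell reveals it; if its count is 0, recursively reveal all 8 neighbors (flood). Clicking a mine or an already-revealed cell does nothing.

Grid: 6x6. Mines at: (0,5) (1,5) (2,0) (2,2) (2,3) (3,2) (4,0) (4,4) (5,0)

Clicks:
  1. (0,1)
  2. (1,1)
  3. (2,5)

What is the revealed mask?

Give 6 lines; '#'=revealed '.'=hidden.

Answer: #####.
#####.
.....#
......
......
......

Derivation:
Click 1 (0,1) count=0: revealed 10 new [(0,0) (0,1) (0,2) (0,3) (0,4) (1,0) (1,1) (1,2) (1,3) (1,4)] -> total=10
Click 2 (1,1) count=2: revealed 0 new [(none)] -> total=10
Click 3 (2,5) count=1: revealed 1 new [(2,5)] -> total=11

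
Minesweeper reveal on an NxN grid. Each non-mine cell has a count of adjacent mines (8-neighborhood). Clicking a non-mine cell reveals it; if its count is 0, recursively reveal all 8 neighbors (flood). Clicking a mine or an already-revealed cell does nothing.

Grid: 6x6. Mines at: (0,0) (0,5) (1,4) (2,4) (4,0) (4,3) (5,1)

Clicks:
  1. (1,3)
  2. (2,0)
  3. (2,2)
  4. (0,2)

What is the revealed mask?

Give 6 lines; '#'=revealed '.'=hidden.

Answer: .###..
####..
####..
####..
......
......

Derivation:
Click 1 (1,3) count=2: revealed 1 new [(1,3)] -> total=1
Click 2 (2,0) count=0: revealed 14 new [(0,1) (0,2) (0,3) (1,0) (1,1) (1,2) (2,0) (2,1) (2,2) (2,3) (3,0) (3,1) (3,2) (3,3)] -> total=15
Click 3 (2,2) count=0: revealed 0 new [(none)] -> total=15
Click 4 (0,2) count=0: revealed 0 new [(none)] -> total=15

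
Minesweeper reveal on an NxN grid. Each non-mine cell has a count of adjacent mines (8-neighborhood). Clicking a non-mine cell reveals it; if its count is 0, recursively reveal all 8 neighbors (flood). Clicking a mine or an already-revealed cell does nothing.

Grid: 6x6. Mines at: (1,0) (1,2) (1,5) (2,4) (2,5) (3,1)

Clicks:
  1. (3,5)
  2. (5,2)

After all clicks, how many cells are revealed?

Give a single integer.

Answer: 16

Derivation:
Click 1 (3,5) count=2: revealed 1 new [(3,5)] -> total=1
Click 2 (5,2) count=0: revealed 15 new [(3,2) (3,3) (3,4) (4,0) (4,1) (4,2) (4,3) (4,4) (4,5) (5,0) (5,1) (5,2) (5,3) (5,4) (5,5)] -> total=16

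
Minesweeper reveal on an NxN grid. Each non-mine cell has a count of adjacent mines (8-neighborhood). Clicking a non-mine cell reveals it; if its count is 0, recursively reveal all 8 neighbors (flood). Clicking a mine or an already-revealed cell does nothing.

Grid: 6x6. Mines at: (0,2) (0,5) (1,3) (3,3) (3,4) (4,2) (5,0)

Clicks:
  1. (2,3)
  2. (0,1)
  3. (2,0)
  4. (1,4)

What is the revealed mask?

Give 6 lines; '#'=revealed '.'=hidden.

Click 1 (2,3) count=3: revealed 1 new [(2,3)] -> total=1
Click 2 (0,1) count=1: revealed 1 new [(0,1)] -> total=2
Click 3 (2,0) count=0: revealed 12 new [(0,0) (1,0) (1,1) (1,2) (2,0) (2,1) (2,2) (3,0) (3,1) (3,2) (4,0) (4,1)] -> total=14
Click 4 (1,4) count=2: revealed 1 new [(1,4)] -> total=15

Answer: ##....
###.#.
####..
###...
##....
......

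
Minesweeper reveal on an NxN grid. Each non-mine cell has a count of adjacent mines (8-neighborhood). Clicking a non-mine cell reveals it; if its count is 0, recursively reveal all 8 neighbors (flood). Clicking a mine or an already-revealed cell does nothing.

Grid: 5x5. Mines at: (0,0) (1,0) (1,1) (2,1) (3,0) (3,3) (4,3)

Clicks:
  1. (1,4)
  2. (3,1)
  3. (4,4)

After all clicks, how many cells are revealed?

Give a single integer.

Click 1 (1,4) count=0: revealed 9 new [(0,2) (0,3) (0,4) (1,2) (1,3) (1,4) (2,2) (2,3) (2,4)] -> total=9
Click 2 (3,1) count=2: revealed 1 new [(3,1)] -> total=10
Click 3 (4,4) count=2: revealed 1 new [(4,4)] -> total=11

Answer: 11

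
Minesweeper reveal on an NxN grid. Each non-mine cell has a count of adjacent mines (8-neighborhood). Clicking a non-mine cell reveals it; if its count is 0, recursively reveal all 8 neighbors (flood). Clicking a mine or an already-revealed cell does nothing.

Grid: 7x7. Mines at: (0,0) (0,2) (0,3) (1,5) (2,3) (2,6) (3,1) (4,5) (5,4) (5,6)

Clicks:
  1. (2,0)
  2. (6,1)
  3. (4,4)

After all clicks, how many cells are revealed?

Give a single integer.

Answer: 14

Derivation:
Click 1 (2,0) count=1: revealed 1 new [(2,0)] -> total=1
Click 2 (6,1) count=0: revealed 12 new [(4,0) (4,1) (4,2) (4,3) (5,0) (5,1) (5,2) (5,3) (6,0) (6,1) (6,2) (6,3)] -> total=13
Click 3 (4,4) count=2: revealed 1 new [(4,4)] -> total=14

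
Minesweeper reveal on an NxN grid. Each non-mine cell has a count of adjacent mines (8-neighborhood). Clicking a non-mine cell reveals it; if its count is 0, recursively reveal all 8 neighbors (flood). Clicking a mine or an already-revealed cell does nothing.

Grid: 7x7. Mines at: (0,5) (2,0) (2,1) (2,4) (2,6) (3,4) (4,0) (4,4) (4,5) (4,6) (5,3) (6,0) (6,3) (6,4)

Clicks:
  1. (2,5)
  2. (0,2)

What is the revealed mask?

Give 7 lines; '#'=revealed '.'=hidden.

Answer: #####..
#####..
.....#.
.......
.......
.......
.......

Derivation:
Click 1 (2,5) count=3: revealed 1 new [(2,5)] -> total=1
Click 2 (0,2) count=0: revealed 10 new [(0,0) (0,1) (0,2) (0,3) (0,4) (1,0) (1,1) (1,2) (1,3) (1,4)] -> total=11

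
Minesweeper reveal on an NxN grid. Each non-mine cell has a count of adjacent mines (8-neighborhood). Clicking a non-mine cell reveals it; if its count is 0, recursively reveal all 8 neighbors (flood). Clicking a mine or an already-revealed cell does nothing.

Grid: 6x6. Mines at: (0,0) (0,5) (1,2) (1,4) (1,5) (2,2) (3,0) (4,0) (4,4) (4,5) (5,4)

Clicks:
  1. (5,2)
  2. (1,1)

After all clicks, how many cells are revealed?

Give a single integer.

Click 1 (5,2) count=0: revealed 9 new [(3,1) (3,2) (3,3) (4,1) (4,2) (4,3) (5,1) (5,2) (5,3)] -> total=9
Click 2 (1,1) count=3: revealed 1 new [(1,1)] -> total=10

Answer: 10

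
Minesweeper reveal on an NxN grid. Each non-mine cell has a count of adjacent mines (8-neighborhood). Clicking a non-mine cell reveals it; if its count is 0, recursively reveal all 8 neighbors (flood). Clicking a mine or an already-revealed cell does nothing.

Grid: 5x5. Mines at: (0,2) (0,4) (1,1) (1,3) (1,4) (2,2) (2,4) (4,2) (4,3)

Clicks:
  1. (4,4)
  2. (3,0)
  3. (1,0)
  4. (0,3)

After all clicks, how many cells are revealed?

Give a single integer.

Answer: 9

Derivation:
Click 1 (4,4) count=1: revealed 1 new [(4,4)] -> total=1
Click 2 (3,0) count=0: revealed 6 new [(2,0) (2,1) (3,0) (3,1) (4,0) (4,1)] -> total=7
Click 3 (1,0) count=1: revealed 1 new [(1,0)] -> total=8
Click 4 (0,3) count=4: revealed 1 new [(0,3)] -> total=9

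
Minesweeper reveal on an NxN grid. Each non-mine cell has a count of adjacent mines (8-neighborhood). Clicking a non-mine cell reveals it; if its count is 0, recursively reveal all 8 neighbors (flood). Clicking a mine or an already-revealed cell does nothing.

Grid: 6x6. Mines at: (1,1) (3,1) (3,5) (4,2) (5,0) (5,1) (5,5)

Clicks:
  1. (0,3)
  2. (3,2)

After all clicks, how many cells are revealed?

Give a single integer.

Answer: 15

Derivation:
Click 1 (0,3) count=0: revealed 15 new [(0,2) (0,3) (0,4) (0,5) (1,2) (1,3) (1,4) (1,5) (2,2) (2,3) (2,4) (2,5) (3,2) (3,3) (3,4)] -> total=15
Click 2 (3,2) count=2: revealed 0 new [(none)] -> total=15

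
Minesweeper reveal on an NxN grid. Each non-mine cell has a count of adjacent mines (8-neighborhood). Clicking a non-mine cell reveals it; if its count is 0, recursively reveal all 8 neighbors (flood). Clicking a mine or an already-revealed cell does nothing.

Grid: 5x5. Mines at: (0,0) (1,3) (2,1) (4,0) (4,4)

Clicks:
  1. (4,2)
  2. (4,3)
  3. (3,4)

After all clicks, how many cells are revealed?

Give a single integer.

Answer: 7

Derivation:
Click 1 (4,2) count=0: revealed 6 new [(3,1) (3,2) (3,3) (4,1) (4,2) (4,3)] -> total=6
Click 2 (4,3) count=1: revealed 0 new [(none)] -> total=6
Click 3 (3,4) count=1: revealed 1 new [(3,4)] -> total=7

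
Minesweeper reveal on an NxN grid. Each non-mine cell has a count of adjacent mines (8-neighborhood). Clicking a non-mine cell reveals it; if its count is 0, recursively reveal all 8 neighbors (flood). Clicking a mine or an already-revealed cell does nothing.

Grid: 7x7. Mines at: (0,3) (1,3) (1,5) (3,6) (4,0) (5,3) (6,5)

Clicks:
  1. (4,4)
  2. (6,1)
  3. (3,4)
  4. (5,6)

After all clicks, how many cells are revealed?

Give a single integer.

Answer: 30

Derivation:
Click 1 (4,4) count=1: revealed 1 new [(4,4)] -> total=1
Click 2 (6,1) count=0: revealed 6 new [(5,0) (5,1) (5,2) (6,0) (6,1) (6,2)] -> total=7
Click 3 (3,4) count=0: revealed 22 new [(0,0) (0,1) (0,2) (1,0) (1,1) (1,2) (2,0) (2,1) (2,2) (2,3) (2,4) (2,5) (3,0) (3,1) (3,2) (3,3) (3,4) (3,5) (4,1) (4,2) (4,3) (4,5)] -> total=29
Click 4 (5,6) count=1: revealed 1 new [(5,6)] -> total=30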